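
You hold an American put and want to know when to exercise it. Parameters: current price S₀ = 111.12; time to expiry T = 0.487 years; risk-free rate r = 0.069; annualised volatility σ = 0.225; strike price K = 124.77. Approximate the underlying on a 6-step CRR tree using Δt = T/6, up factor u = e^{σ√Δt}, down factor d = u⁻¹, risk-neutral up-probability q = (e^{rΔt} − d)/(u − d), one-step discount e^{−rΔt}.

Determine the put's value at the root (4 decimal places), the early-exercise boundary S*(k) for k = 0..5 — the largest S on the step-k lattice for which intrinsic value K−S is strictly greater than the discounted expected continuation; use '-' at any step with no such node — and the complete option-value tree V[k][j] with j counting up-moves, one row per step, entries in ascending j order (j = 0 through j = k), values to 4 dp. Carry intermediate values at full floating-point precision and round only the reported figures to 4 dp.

price = 14.2997
boundary = - 104.2205 97.7494 104.2205 111.1200 104.2205
tree:
14.2997
20.5495 8.8594
27.0206 13.8434 4.4940
33.0900 20.5495 7.9899 1.4136
38.7824 27.0206 13.6500 3.0102 0.0000
44.1214 33.0900 20.5495 6.4101 0.0000 0.0000
49.1290 38.7824 27.0206 13.6500 0.0000 0.0000 0.0000

params: Δt=0.08117 u=1.06620 d=0.93791 q=0.52776 e^(-rΔt)=0.99442
t_6 payoffs: 49.1290 38.7824 27.0206 13.6500 0.0000 0.0000 0.0000
t_5: node(5,0) S=80.6486 payoff=44.1214 vs cont=43.4246 → 44.1214 [stop]  node(5,1) S=91.6800 payoff=33.0900 vs cont=32.3931 → 33.0900 [stop]  node(5,2) S=104.2205 payoff=20.5495 vs cont=19.8527 → 20.5495 [stop]  node(5,3) S=118.4763 payoff=6.2937 vs cont=6.4101 → 6.4101 [wait]  node(5,4) S=134.6820 payoff=0.0000 vs cont=0.0000 → 0.0000 [wait]  node(5,5) S=153.1045 payoff=0.0000 vs cont=0.0000 → 0.0000 [wait]  ⇒ S*(5)=104.2205
t_4: node(4,0) S=85.9876 payoff=38.7824 vs cont=38.0856 → 38.7824 [stop]  node(4,1) S=97.7494 payoff=27.0206 vs cont=26.3238 → 27.0206 [stop]  node(4,2) S=111.1200 payoff=13.6500 vs cont=13.0143 → 13.6500 [stop]  node(4,3) S=126.3195 payoff=0.0000 vs cont=3.0102 → 3.0102 [wait]  node(4,4) S=143.5981 payoff=0.0000 vs cont=0.0000 → 0.0000 [wait]  ⇒ S*(4)=111.1200
t_3: node(3,0) S=91.6800 payoff=33.0900 vs cont=32.3931 → 33.0900 [stop]  node(3,1) S=104.2205 payoff=20.5495 vs cont=19.8527 → 20.5495 [stop]  node(3,2) S=118.4763 payoff=6.2937 vs cont=7.9899 → 7.9899 [wait]  node(3,3) S=134.6820 payoff=0.0000 vs cont=1.4136 → 1.4136 [wait]  ⇒ S*(3)=104.2205
t_2: node(2,0) S=97.7494 payoff=27.0206 vs cont=26.3238 → 27.0206 [stop]  node(2,1) S=111.1200 payoff=13.6500 vs cont=13.8434 → 13.8434 [wait]  node(2,2) S=126.3195 payoff=0.0000 vs cont=4.4940 → 4.4940 [wait]  ⇒ S*(2)=97.7494
t_1: node(1,0) S=104.2205 payoff=20.5495 vs cont=19.9542 → 20.5495 [stop]  node(1,1) S=118.4763 payoff=6.2937 vs cont=8.8594 → 8.8594 [wait]  ⇒ S*(1)=104.2205
t_0: node(0,0) S=111.1200 payoff=13.6500 vs cont=14.2997 → 14.2997 [wait]  ⇒ S*(0)=-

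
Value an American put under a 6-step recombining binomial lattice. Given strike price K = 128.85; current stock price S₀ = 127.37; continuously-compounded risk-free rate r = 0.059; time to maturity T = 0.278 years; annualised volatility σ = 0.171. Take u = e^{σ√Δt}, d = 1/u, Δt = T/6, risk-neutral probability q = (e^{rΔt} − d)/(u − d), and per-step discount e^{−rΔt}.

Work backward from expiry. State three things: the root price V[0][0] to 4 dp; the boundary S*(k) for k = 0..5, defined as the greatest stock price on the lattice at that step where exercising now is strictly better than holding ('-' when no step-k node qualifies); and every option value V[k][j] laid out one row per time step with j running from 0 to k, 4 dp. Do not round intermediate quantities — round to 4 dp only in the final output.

price = 4.5690
boundary = - - 118.3303 114.0540 118.3303 122.7670
tree:
4.5690
7.0704 2.3564
10.5197 4.0233 0.8784
14.7960 6.6529 1.6933 0.1544
18.9178 10.5197 3.2303 0.3280 0.0000
22.8906 14.7960 6.0830 0.6967 0.0000 0.0000
26.7199 18.9178 10.5197 1.4800 0.0000 0.0000 0.0000

params: Δt=0.04633 u=1.03749 d=0.96386 q=0.52798 e^(-rΔt)=0.99727
t_6 payoffs: 26.7199 18.9178 10.5197 1.4800 0.0000 0.0000 0.0000
t_5: node(5,0) S=105.9594 payoff=22.8906 vs cont=22.5389 → 22.8906 [stop]  node(5,1) S=114.0540 payoff=14.7960 vs cont=14.4442 → 14.7960 [stop]  node(5,2) S=122.7670 payoff=6.0830 vs cont=5.7313 → 6.0830 [stop]  node(5,3) S=132.1456 payoff=0.0000 vs cont=0.6967 → 0.6967 [wait]  node(5,4) S=142.2407 payoff=0.0000 vs cont=0.0000 → 0.0000 [wait]  node(5,5) S=153.1069 payoff=0.0000 vs cont=0.0000 → 0.0000 [wait]  ⇒ S*(5)=122.7670
t_4: node(4,0) S=109.9322 payoff=18.9178 vs cont=18.5660 → 18.9178 [stop]  node(4,1) S=118.3303 payoff=10.5197 vs cont=10.1679 → 10.5197 [stop]  node(4,2) S=127.3700 payoff=1.4800 vs cont=3.2303 → 3.2303 [wait]  node(4,3) S=137.1002 payoff=0.0000 vs cont=0.3280 → 0.3280 [wait]  node(4,4) S=147.5738 payoff=0.0000 vs cont=0.0000 → 0.0000 [wait]  ⇒ S*(4)=118.3303
t_3: node(3,0) S=114.0540 payoff=14.7960 vs cont=14.4442 → 14.7960 [stop]  node(3,1) S=122.7670 payoff=6.0830 vs cont=6.6529 → 6.6529 [wait]  node(3,2) S=132.1456 payoff=0.0000 vs cont=1.6933 → 1.6933 [wait]  node(3,3) S=142.2407 payoff=0.0000 vs cont=0.1544 → 0.1544 [wait]  ⇒ S*(3)=114.0540
t_2: node(2,0) S=118.3303 payoff=10.5197 vs cont=10.4680 → 10.5197 [stop]  node(2,1) S=127.3700 payoff=1.4800 vs cont=4.0233 → 4.0233 [wait]  node(2,2) S=137.1002 payoff=0.0000 vs cont=0.8784 → 0.8784 [wait]  ⇒ S*(2)=118.3303
t_1: node(1,0) S=122.7670 payoff=6.0830 vs cont=7.0704 → 7.0704 [wait]  node(1,1) S=132.1456 payoff=0.0000 vs cont=2.3564 → 2.3564 [wait]  ⇒ S*(1)=-
t_0: node(0,0) S=127.3700 payoff=1.4800 vs cont=4.5690 → 4.5690 [wait]  ⇒ S*(0)=-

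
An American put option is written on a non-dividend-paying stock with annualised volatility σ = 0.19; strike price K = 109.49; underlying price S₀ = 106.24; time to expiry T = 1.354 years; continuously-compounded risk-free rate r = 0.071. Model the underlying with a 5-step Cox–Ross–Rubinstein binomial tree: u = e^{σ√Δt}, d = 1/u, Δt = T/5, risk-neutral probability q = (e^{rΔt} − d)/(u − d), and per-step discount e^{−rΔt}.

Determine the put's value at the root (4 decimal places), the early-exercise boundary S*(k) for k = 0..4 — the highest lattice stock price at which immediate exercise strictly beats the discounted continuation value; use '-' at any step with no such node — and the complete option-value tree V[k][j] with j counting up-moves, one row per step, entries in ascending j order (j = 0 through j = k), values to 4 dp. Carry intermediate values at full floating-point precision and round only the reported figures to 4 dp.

price = 7.4670
boundary = - 96.2383 87.1782 96.2383 87.1782
tree:
7.4670
13.2517 3.4146
22.3118 6.8523 0.9717
30.5189 13.2517 2.3216 0.0000
37.9535 22.3118 5.5466 0.0000 0.0000
44.6881 30.5189 13.2517 0.0000 0.0000 0.0000

Δt=0.27080  u=1.10393  d=0.90586  q=0.57331  discount=0.98096
step 5 (expiry): payoffs max(K−S,0) = 44.6881 30.5189 13.2517 0.0000 0.0000 0.0000
step 4: (k=4,j=0): S=71.5365, (K−S)⁺=37.9535, hold=35.8684 ⇒ V=37.9535 exercise | (k=4,j=1): S=87.1782, (K−S)⁺=22.3118, hold=20.2267 ⇒ V=22.3118 exercise | (k=4,j=2): S=106.2400, (K−S)⁺=3.2500, hold=5.5466 ⇒ V=5.5466 continue | (k=4,j=3): S=129.4697, (K−S)⁺=0.0000, hold=0.0000 ⇒ V=0.0000 continue | (k=4,j=4): S=157.7786, (K−S)⁺=0.0000, hold=0.0000 ⇒ V=0.0000 continue  boundary S*=87.1782
step 3: (k=3,j=0): S=78.9711, (K−S)⁺=30.5189, hold=28.4339 ⇒ V=30.5189 exercise | (k=3,j=1): S=96.2383, (K−S)⁺=13.2517, hold=12.4583 ⇒ V=13.2517 exercise | (k=3,j=2): S=117.2811, (K−S)⁺=0.0000, hold=2.3216 ⇒ V=2.3216 continue | (k=3,j=3): S=142.9250, (K−S)⁺=0.0000, hold=0.0000 ⇒ V=0.0000 continue  boundary S*=96.2383
step 2: (k=2,j=0): S=87.1782, (K−S)⁺=22.3118, hold=20.2267 ⇒ V=22.3118 exercise | (k=2,j=1): S=106.2400, (K−S)⁺=3.2500, hold=6.8523 ⇒ V=6.8523 continue | (k=2,j=2): S=129.4697, (K−S)⁺=0.0000, hold=0.9717 ⇒ V=0.9717 continue  boundary S*=87.1782
step 1: (k=1,j=0): S=96.2383, (K−S)⁺=13.2517, hold=13.1926 ⇒ V=13.2517 exercise | (k=1,j=1): S=117.2811, (K−S)⁺=0.0000, hold=3.4146 ⇒ V=3.4146 continue  boundary S*=96.2383
step 0: (k=0,j=0): S=106.2400, (K−S)⁺=3.2500, hold=7.4670 ⇒ V=7.4670 continue  boundary S*=-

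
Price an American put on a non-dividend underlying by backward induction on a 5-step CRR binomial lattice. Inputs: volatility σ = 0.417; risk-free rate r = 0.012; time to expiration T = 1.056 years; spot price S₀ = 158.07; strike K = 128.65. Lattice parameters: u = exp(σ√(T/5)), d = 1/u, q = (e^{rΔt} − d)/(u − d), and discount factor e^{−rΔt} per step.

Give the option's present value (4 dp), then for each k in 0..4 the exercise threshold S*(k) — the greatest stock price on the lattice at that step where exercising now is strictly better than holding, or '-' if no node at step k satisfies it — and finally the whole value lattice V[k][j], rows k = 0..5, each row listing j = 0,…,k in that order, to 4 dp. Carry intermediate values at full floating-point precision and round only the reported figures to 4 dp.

params: Δt=0.21120 u=1.21123 d=0.82561 q=0.45882 e^(-rΔt)=0.99747
t_5 payoffs: 68.0167 39.6958 0.0000 0.0000 0.0000 0.0000
t_4: node(4,0) S=73.4411 payoff=55.2089 vs cont=54.8833 → 55.2089 [stop]  node(4,1) S=107.7443 payoff=20.9057 vs cont=21.4283 → 21.4283 [wait]  node(4,2) S=158.0700 payoff=0.0000 vs cont=0.0000 → 0.0000 [wait]  node(4,3) S=231.9021 payoff=0.0000 vs cont=0.0000 → 0.0000 [wait]  node(4,4) S=340.2200 payoff=0.0000 vs cont=0.0000 → 0.0000 [wait]  ⇒ S*(4)=73.4411
t_3: node(3,0) S=88.9542 payoff=39.6958 vs cont=39.6093 → 39.6958 [stop]  node(3,1) S=130.5034 payoff=0.0000 vs cont=11.5673 → 11.5673 [wait]  node(3,2) S=191.4596 payoff=0.0000 vs cont=0.0000 → 0.0000 [wait]  node(3,3) S=280.8874 payoff=0.0000 vs cont=0.0000 → 0.0000 [wait]  ⇒ S*(3)=88.9542
t_2: node(2,0) S=107.7443 payoff=20.9057 vs cont=26.7221 → 26.7221 [wait]  node(2,1) S=158.0700 payoff=0.0000 vs cont=6.2442 → 6.2442 [wait]  node(2,2) S=231.9021 payoff=0.0000 vs cont=0.0000 → 0.0000 [wait]  ⇒ S*(2)=-
t_1: node(1,0) S=130.5034 payoff=0.0000 vs cont=17.2826 → 17.2826 [wait]  node(1,1) S=191.4596 payoff=0.0000 vs cont=3.3707 → 3.3707 [wait]  ⇒ S*(1)=-
t_0: node(0,0) S=158.0700 payoff=0.0000 vs cont=10.8720 → 10.8720 [wait]  ⇒ S*(0)=-

price = 10.8720
boundary = - - - 88.9542 73.4411
tree:
10.8720
17.2826 3.3707
26.7221 6.2442 0.0000
39.6958 11.5673 0.0000 0.0000
55.2089 21.4283 0.0000 0.0000 0.0000
68.0167 39.6958 0.0000 0.0000 0.0000 0.0000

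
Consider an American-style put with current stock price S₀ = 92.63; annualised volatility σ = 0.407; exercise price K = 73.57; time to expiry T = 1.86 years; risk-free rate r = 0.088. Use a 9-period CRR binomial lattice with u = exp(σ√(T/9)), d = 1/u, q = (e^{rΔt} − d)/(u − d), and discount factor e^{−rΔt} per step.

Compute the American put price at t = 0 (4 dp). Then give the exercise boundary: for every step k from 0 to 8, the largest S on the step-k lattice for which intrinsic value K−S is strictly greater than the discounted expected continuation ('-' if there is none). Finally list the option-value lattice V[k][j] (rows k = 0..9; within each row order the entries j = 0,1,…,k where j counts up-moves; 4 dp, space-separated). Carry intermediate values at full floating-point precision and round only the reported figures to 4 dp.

Δt=0.20667, u=1.20325, d=0.83108, q=0.50319, disc=e^(-rΔt)=0.98198
k=9 terminal: V=max(K-S,0) → 56.0492 48.2032 36.8438 20.3976 0.0000 0.0000 0.0000 0.0000 0.0000 0.0000
k=8: j=0 S=21.0819 intr=52.4881 cont=51.1622 V=52.4881[EX]; j=1 S=30.5225 intr=43.0475 cont=41.7216 V=43.0475[EX]; j=2 S=44.1907 intr=29.3793 cont=28.0534 V=29.3793[EX]; j=3 S=63.9796 intr=9.5904 cont=9.9511 V=9.9511[hold]; j=4 S=92.6300 intr=0.0000 cont=0.0000 V=0.0000[hold]; j=5 S=134.1103 intr=0.0000 cont=0.0000 V=0.0000[hold]; j=6 S=194.1657 intr=0.0000 cont=0.0000 V=0.0000[hold]; j=7 S=281.1142 intr=0.0000 cont=0.0000 V=0.0000[hold]; j=8 S=406.9989 intr=0.0000 cont=0.0000 V=0.0000[hold]  S*(8)=44.1907
k=7: j=0 S=25.3668 intr=48.2032 cont=46.8773 V=48.2032[EX]; j=1 S=36.7262 intr=36.8438 cont=35.5179 V=36.8438[EX]; j=2 S=53.1724 intr=20.3976 cont=19.2499 V=20.3976[EX]; j=3 S=76.9833 intr=0.0000 cont=4.8547 V=4.8547[hold]; j=4 S=111.4569 intr=0.0000 cont=0.0000 V=0.0000[hold]; j=5 S=161.3679 intr=0.0000 cont=0.0000 V=0.0000[hold]; j=6 S=233.6295 intr=0.0000 cont=0.0000 V=0.0000[hold]; j=7 S=338.2502 intr=0.0000 cont=0.0000 V=0.0000[hold]  S*(7)=53.1724
k=6: j=0 S=30.5225 intr=43.0475 cont=41.7216 V=43.0475[EX]; j=1 S=44.1907 intr=29.3793 cont=28.0534 V=29.3793[EX]; j=2 S=63.9796 intr=9.5904 cont=12.3499 V=12.3499[hold]; j=3 S=92.6300 intr=0.0000 cont=2.3684 V=2.3684[hold]; j=4 S=134.1103 intr=0.0000 cont=0.0000 V=0.0000[hold]; j=5 S=194.1657 intr=0.0000 cont=0.0000 V=0.0000[hold]; j=6 S=281.1142 intr=0.0000 cont=0.0000 V=0.0000[hold]  S*(6)=44.1907
k=5: j=0 S=36.7262 intr=36.8438 cont=35.5179 V=36.8438[EX]; j=1 S=53.1724 intr=20.3976 cont=20.4352 V=20.4352[hold]; j=2 S=76.9833 intr=0.0000 cont=7.1953 V=7.1953[hold]; j=3 S=111.4569 intr=0.0000 cont=1.1554 V=1.1554[hold]; j=4 S=161.3679 intr=0.0000 cont=0.0000 V=0.0000[hold]; j=5 S=233.6295 intr=0.0000 cont=0.0000 V=0.0000[hold]  S*(5)=36.7262
k=4: j=0 S=44.1907 intr=29.3793 cont=28.0720 V=29.3793[EX]; j=1 S=63.9796 intr=9.5904 cont=13.5248 V=13.5248[hold]; j=2 S=92.6300 intr=0.0000 cont=4.0812 V=4.0812[hold]; j=3 S=134.1103 intr=0.0000 cont=0.5637 V=0.5637[hold]; j=4 S=194.1657 intr=0.0000 cont=0.0000 V=0.0000[hold]  S*(4)=44.1907
k=3: j=0 S=53.1724 intr=20.3976 cont=21.0158 V=21.0158[hold]; j=1 S=76.9833 intr=0.0000 cont=8.6148 V=8.6148[hold]; j=2 S=111.4569 intr=0.0000 cont=2.2696 V=2.2696[hold]; j=3 S=161.3679 intr=0.0000 cont=0.2750 V=0.2750[hold]  S*(3)=-
k=2: j=0 S=63.9796 intr=9.5904 cont=14.5094 V=14.5094[hold]; j=1 S=92.6300 intr=0.0000 cont=5.3242 V=5.3242[hold]; j=2 S=134.1103 intr=0.0000 cont=1.2431 V=1.2431[hold]  S*(2)=-
k=1: j=0 S=76.9833 intr=0.0000 cont=9.7093 V=9.7093[hold]; j=1 S=111.4569 intr=0.0000 cont=3.2117 V=3.2117[hold]  S*(1)=-
k=0: j=0 S=92.6300 intr=0.0000 cont=6.3237 V=6.3237[hold]  S*(0)=-

price = 6.3237
boundary = - - - - 44.1907 36.7262 44.1907 53.1724 44.1907
tree:
6.3237
9.7093 3.2117
14.5094 5.3242 1.2431
21.0158 8.6148 2.2696 0.2750
29.3793 13.5248 4.0812 0.5637 0.0000
36.8438 20.4352 7.1953 1.1554 0.0000 0.0000
43.0475 29.3793 12.3499 2.3684 0.0000 0.0000 0.0000
48.2032 36.8438 20.3976 4.8547 0.0000 0.0000 0.0000 0.0000
52.4881 43.0475 29.3793 9.9511 0.0000 0.0000 0.0000 0.0000 0.0000
56.0492 48.2032 36.8438 20.3976 0.0000 0.0000 0.0000 0.0000 0.0000 0.0000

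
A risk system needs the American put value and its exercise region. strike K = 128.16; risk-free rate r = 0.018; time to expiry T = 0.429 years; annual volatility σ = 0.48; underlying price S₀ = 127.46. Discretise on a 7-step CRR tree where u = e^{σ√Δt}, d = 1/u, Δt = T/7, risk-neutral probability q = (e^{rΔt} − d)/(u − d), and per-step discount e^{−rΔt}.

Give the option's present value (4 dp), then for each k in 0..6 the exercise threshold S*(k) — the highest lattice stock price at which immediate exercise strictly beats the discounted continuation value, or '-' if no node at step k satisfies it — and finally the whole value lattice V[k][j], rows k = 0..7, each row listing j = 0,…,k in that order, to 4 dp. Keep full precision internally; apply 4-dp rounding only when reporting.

price = 16.4207
boundary = - - - - 79.2406 89.2389 100.4988
tree:
16.4207
22.7453 9.4674
30.5119 14.2127 4.2437
39.4452 20.7075 7.0662 1.1334
48.9194 29.0638 11.5183 2.1611 0.0000
57.7975 38.9211 18.2347 4.1205 0.0000 0.0000
65.6810 48.9194 27.6612 7.8567 0.0000 0.0000 0.0000
72.6811 57.7975 38.9211 14.9806 0.0000 0.0000 0.0000 0.0000

Δt=0.06129  u=1.12618  d=0.88796  q=0.47496  discount=0.99890
step 7 (expiry): payoffs max(K−S,0) = 72.6811 57.7975 38.9211 14.9806 0.0000 0.0000 0.0000 0.0000
step 6: (k=6,j=0): S=62.4790, (K−S)⁺=65.6810, hold=65.5397 ⇒ V=65.6810 exercise | (k=6,j=1): S=79.2406, (K−S)⁺=48.9194, hold=48.7781 ⇒ V=48.9194 exercise | (k=6,j=2): S=100.4988, (K−S)⁺=27.6612, hold=27.5199 ⇒ V=27.6612 exercise | (k=6,j=3): S=127.4600, (K−S)⁺=0.7000, hold=7.8567 ⇒ V=7.8567 continue | (k=6,j=4): S=161.6542, (K−S)⁺=0.0000, hold=0.0000 ⇒ V=0.0000 continue | (k=6,j=5): S=205.0219, (K−S)⁺=0.0000, hold=0.0000 ⇒ V=0.0000 continue | (k=6,j=6): S=260.0240, (K−S)⁺=0.0000, hold=0.0000 ⇒ V=0.0000 continue  boundary S*=100.4988
step 5: (k=5,j=0): S=70.3625, (K−S)⁺=57.7975, hold=57.6562 ⇒ V=57.7975 exercise | (k=5,j=1): S=89.2389, (K−S)⁺=38.9211, hold=38.7798 ⇒ V=38.9211 exercise | (k=5,j=2): S=113.1794, (K−S)⁺=14.9806, hold=18.2347 ⇒ V=18.2347 continue | (k=5,j=3): S=143.5425, (K−S)⁺=0.0000, hold=4.1205 ⇒ V=4.1205 continue | (k=5,j=4): S=182.0513, (K−S)⁺=0.0000, hold=0.0000 ⇒ V=0.0000 continue | (k=5,j=5): S=230.8909, (K−S)⁺=0.0000, hold=0.0000 ⇒ V=0.0000 continue  boundary S*=89.2389
step 4: (k=4,j=0): S=79.2406, (K−S)⁺=48.9194, hold=48.7781 ⇒ V=48.9194 exercise | (k=4,j=1): S=100.4988, (K−S)⁺=27.6612, hold=29.0638 ⇒ V=29.0638 continue | (k=4,j=2): S=127.4600, (K−S)⁺=0.7000, hold=11.5183 ⇒ V=11.5183 continue | (k=4,j=3): S=161.6542, (K−S)⁺=0.0000, hold=2.1611 ⇒ V=2.1611 continue | (k=4,j=4): S=205.0219, (K−S)⁺=0.0000, hold=0.0000 ⇒ V=0.0000 continue  boundary S*=79.2406
step 3: (k=3,j=0): S=89.2389, (K−S)⁺=38.9211, hold=39.4452 ⇒ V=39.4452 continue | (k=3,j=1): S=113.1794, (K−S)⁺=14.9806, hold=20.7075 ⇒ V=20.7075 continue | (k=3,j=2): S=143.5425, (K−S)⁺=0.0000, hold=7.0662 ⇒ V=7.0662 continue | (k=3,j=3): S=182.0513, (K−S)⁺=0.0000, hold=1.1334 ⇒ V=1.1334 continue  boundary S*=-
step 2: (k=2,j=0): S=100.4988, (K−S)⁺=27.6612, hold=30.5119 ⇒ V=30.5119 continue | (k=2,j=1): S=127.4600, (K−S)⁺=0.7000, hold=14.2127 ⇒ V=14.2127 continue | (k=2,j=2): S=161.6542, (K−S)⁺=0.0000, hold=4.2437 ⇒ V=4.2437 continue  boundary S*=-
step 1: (k=1,j=0): S=113.1794, (K−S)⁺=14.9806, hold=22.7453 ⇒ V=22.7453 continue | (k=1,j=1): S=143.5425, (K−S)⁺=0.0000, hold=9.4674 ⇒ V=9.4674 continue  boundary S*=-
step 0: (k=0,j=0): S=127.4600, (K−S)⁺=0.7000, hold=16.4207 ⇒ V=16.4207 continue  boundary S*=-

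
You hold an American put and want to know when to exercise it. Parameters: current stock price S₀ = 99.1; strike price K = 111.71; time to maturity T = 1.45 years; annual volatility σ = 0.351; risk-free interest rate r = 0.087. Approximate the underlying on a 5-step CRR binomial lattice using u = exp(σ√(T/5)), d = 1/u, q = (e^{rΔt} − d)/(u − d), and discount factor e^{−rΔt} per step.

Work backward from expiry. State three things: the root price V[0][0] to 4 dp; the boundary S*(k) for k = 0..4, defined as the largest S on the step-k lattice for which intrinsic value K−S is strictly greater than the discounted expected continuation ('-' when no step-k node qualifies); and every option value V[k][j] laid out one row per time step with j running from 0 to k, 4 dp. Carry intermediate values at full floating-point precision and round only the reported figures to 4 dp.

price = 18.7487
boundary = - 82.0321 67.9037 82.0321 67.9037
tree:
18.7487
29.6779 9.5841
43.8063 17.1843 3.0415
55.5013 29.6779 6.4993 0.0000
65.1821 43.8063 13.8884 0.0000 0.0000
73.1956 55.5013 29.6779 0.0000 0.0000 0.0000

Δt=0.29000, u=1.20806, d=0.82777, q=0.52007, disc=e^(-rΔt)=0.97509
k=5 terminal: V=max(K-S,0) → 73.1956 55.5013 29.6779 0.0000 0.0000 0.0000
k=4: j=0 S=46.5279 intr=65.1821 cont=62.3989 V=65.1821[EX]; j=1 S=67.9037 intr=43.8063 cont=41.0231 V=43.8063[EX]; j=2 S=99.1000 intr=12.6100 cont=13.8884 V=13.8884[hold]; j=3 S=144.6284 intr=0.0000 cont=0.0000 V=0.0000[hold]; j=4 S=211.0735 intr=0.0000 cont=0.0000 V=0.0000[hold]  S*(4)=67.9037
k=3: j=0 S=56.2087 intr=55.5013 cont=52.7181 V=55.5013[EX]; j=1 S=82.0321 intr=29.6779 cont=27.5430 V=29.6779[EX]; j=2 S=119.7192 intr=0.0000 cont=6.4993 V=6.4993[hold]; j=3 S=174.7205 intr=0.0000 cont=0.0000 V=0.0000[hold]  S*(3)=82.0321
k=2: j=0 S=67.9037 intr=43.8063 cont=41.0231 V=43.8063[EX]; j=1 S=99.1000 intr=12.6100 cont=17.1843 V=17.1843[hold]; j=2 S=144.6284 intr=0.0000 cont=3.0415 V=3.0415[hold]  S*(2)=67.9037
k=1: j=0 S=82.0321 intr=29.6779 cont=29.2145 V=29.6779[EX]; j=1 S=119.7192 intr=0.0000 cont=9.5841 V=9.5841[hold]  S*(1)=82.0321
k=0: j=0 S=99.1000 intr=12.6100 cont=18.7487 V=18.7487[hold]  S*(0)=-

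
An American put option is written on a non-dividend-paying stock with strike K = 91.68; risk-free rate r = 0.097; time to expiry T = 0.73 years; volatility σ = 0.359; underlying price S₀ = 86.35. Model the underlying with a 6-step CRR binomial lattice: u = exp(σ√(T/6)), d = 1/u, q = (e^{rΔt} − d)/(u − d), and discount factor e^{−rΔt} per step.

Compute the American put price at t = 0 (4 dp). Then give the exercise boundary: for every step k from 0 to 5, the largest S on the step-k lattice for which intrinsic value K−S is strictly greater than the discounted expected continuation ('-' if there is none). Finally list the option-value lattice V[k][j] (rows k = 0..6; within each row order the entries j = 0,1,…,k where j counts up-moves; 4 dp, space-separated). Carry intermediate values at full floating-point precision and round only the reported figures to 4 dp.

Δt=0.12167, u=1.13340, d=0.88230, q=0.51601, disc=e^(-rΔt)=0.98827
k=6 terminal: V=max(K-S,0) → 50.9454 39.3525 24.4604 5.3300 0.0000 0.0000 0.0000
k=5: j=0 S=46.1686 intr=45.5114 cont=44.4358 V=45.5114[EX]; j=1 S=59.3079 intr=32.3721 cont=31.2964 V=32.3721[EX]; j=2 S=76.1867 intr=15.4933 cont=14.4177 V=15.4933[EX]; j=3 S=97.8691 intr=0.0000 cont=2.5494 V=2.5494[hold]; j=4 S=125.7222 intr=0.0000 cont=0.0000 V=0.0000[hold]; j=5 S=161.5021 intr=0.0000 cont=0.0000 V=0.0000[hold]  S*(5)=76.1867
k=4: j=0 S=52.3275 intr=39.3525 cont=38.2769 V=39.3525[EX]; j=1 S=67.2196 intr=24.4604 cont=23.3848 V=24.4604[EX]; j=2 S=86.3500 intr=5.3300 cont=8.7106 V=8.7106[hold]; j=3 S=110.9248 intr=0.0000 cont=1.2194 V=1.2194[hold]; j=4 S=142.4935 intr=0.0000 cont=0.0000 V=0.0000[hold]  S*(4)=67.2196
k=3: j=0 S=59.3079 intr=32.3721 cont=31.2964 V=32.3721[EX]; j=1 S=76.1867 intr=15.4933 cont=16.1417 V=16.1417[hold]; j=2 S=97.8691 intr=0.0000 cont=4.7882 V=4.7882[hold]; j=3 S=125.7222 intr=0.0000 cont=0.5832 V=0.5832[hold]  S*(3)=59.3079
k=2: j=0 S=67.2196 intr=24.4604 cont=23.7154 V=24.4604[EX]; j=1 S=86.3500 intr=5.3300 cont=10.1625 V=10.1625[hold]; j=2 S=110.9248 intr=0.0000 cont=2.5877 V=2.5877[hold]  S*(2)=67.2196
k=1: j=0 S=76.1867 intr=15.4933 cont=16.8821 V=16.8821[hold]; j=1 S=97.8691 intr=0.0000 cont=6.1804 V=6.1804[hold]  S*(1)=-
k=0: j=0 S=86.3500 intr=5.3300 cont=11.2266 V=11.2266[hold]  S*(0)=-

price = 11.2266
boundary = - - 67.2196 59.3079 67.2196 76.1867
tree:
11.2266
16.8821 6.1804
24.4604 10.1625 2.5877
32.3721 16.1417 4.7882 0.5832
39.3525 24.4604 8.7106 1.2194 0.0000
45.5114 32.3721 15.4933 2.5494 0.0000 0.0000
50.9454 39.3525 24.4604 5.3300 0.0000 0.0000 0.0000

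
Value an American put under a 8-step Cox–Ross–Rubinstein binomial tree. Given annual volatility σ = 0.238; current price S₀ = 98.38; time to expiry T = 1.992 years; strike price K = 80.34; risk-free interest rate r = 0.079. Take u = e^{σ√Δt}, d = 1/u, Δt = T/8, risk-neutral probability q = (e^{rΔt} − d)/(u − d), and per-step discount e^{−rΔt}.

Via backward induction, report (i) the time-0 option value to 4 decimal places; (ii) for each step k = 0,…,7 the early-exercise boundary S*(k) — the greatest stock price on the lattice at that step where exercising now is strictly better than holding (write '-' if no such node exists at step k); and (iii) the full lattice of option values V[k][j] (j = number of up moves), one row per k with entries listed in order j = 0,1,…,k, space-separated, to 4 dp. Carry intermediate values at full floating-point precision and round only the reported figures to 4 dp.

price = 2.3679
boundary = - - - - 61.1782 54.3274 61.1782 68.8928
tree:
2.3679
4.1694 1.0012
7.1574 1.9114 0.3037
11.9214 3.5755 0.6391 0.0442
19.1618 6.5151 1.3353 0.1011 0.0000
26.0126 11.4593 2.7650 0.2311 0.0000 0.0000
32.0962 19.1618 5.6640 0.5283 0.0000 0.0000 0.0000
37.4986 26.0126 11.4472 1.2074 0.0000 0.0000 0.0000 0.0000
42.2960 32.0962 19.1618 2.7597 0.0000 0.0000 0.0000 0.0000 0.0000

Δt=0.24900, u=1.12610, d=0.88802, q=0.55379, disc=e^(-rΔt)=0.98052
k=8 terminal: V=max(K-S,0) → 42.2960 32.0962 19.1618 2.7597 0.0000 0.0000 0.0000 0.0000 0.0000
k=7: j=0 S=42.8414 intr=37.4986 cont=35.9337 V=37.4986[EX]; j=1 S=54.3274 intr=26.0126 cont=24.4477 V=26.0126[EX]; j=2 S=68.8928 intr=11.4472 cont=9.8822 V=11.4472[EX]; j=3 S=87.3633 intr=0.0000 cont=1.2074 V=1.2074[hold]; j=4 S=110.7859 intr=0.0000 cont=0.0000 V=0.0000[hold]; j=5 S=140.4881 intr=0.0000 cont=0.0000 V=0.0000[hold]; j=6 S=178.1536 intr=0.0000 cont=0.0000 V=0.0000[hold]; j=7 S=225.9175 intr=0.0000 cont=0.0000 V=0.0000[hold]  S*(7)=68.8928
k=6: j=0 S=48.2438 intr=32.0962 cont=30.5313 V=32.0962[EX]; j=1 S=61.1782 intr=19.1618 cont=17.5969 V=19.1618[EX]; j=2 S=77.5803 intr=2.7597 cont=5.6640 V=5.6640[hold]; j=3 S=98.3800 intr=0.0000 cont=0.5283 V=0.5283[hold]; j=4 S=124.7562 intr=0.0000 cont=0.0000 V=0.0000[hold]; j=5 S=158.2039 intr=0.0000 cont=0.0000 V=0.0000[hold]; j=6 S=200.6191 intr=0.0000 cont=0.0000 V=0.0000[hold]  S*(6)=61.1782
k=5: j=0 S=54.3274 intr=26.0126 cont=24.4477 V=26.0126[EX]; j=1 S=68.8928 intr=11.4472 cont=11.4593 V=11.4593[hold]; j=2 S=87.3633 intr=0.0000 cont=2.7650 V=2.7650[hold]; j=3 S=110.7859 intr=0.0000 cont=0.2311 V=0.2311[hold]; j=4 S=140.4881 intr=0.0000 cont=0.0000 V=0.0000[hold]; j=5 S=178.1536 intr=0.0000 cont=0.0000 V=0.0000[hold]  S*(5)=54.3274
k=4: j=0 S=61.1782 intr=19.1618 cont=17.6035 V=19.1618[EX]; j=1 S=77.5803 intr=2.7597 cont=6.5151 V=6.5151[hold]; j=2 S=98.3800 intr=0.0000 cont=1.3353 V=1.3353[hold]; j=3 S=124.7562 intr=0.0000 cont=0.1011 V=0.1011[hold]; j=4 S=158.2039 intr=0.0000 cont=0.0000 V=0.0000[hold]  S*(4)=61.1782
k=3: j=0 S=68.8928 intr=11.4472 cont=11.9214 V=11.9214[hold]; j=1 S=87.3633 intr=0.0000 cont=3.5755 V=3.5755[hold]; j=2 S=110.7859 intr=0.0000 cont=0.6391 V=0.6391[hold]; j=3 S=140.4881 intr=0.0000 cont=0.0442 V=0.0442[hold]  S*(3)=-
k=2: j=0 S=77.5803 intr=2.7597 cont=7.1574 V=7.1574[hold]; j=1 S=98.3800 intr=0.0000 cont=1.9114 V=1.9114[hold]; j=2 S=124.7562 intr=0.0000 cont=0.3037 V=0.3037[hold]  S*(2)=-
k=1: j=0 S=87.3633 intr=0.0000 cont=4.1694 V=4.1694[hold]; j=1 S=110.7859 intr=0.0000 cont=1.0012 V=1.0012[hold]  S*(1)=-
k=0: j=0 S=98.3800 intr=0.0000 cont=2.3679 V=2.3679[hold]  S*(0)=-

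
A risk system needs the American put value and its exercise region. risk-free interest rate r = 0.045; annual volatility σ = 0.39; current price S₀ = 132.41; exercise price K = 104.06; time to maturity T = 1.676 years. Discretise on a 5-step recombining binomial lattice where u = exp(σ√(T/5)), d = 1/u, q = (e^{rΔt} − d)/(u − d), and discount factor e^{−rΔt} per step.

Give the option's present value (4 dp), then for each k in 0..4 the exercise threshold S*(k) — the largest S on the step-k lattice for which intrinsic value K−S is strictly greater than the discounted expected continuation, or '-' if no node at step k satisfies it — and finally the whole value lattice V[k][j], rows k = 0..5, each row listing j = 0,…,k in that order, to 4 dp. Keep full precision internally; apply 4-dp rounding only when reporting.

price = 8.8346
boundary = - - - 67.2566 84.2940
tree:
8.8346
14.6900 2.7000
23.7389 5.2427 0.0000
36.8034 10.1797 0.0000 0.0000
50.3973 19.7660 0.0000 0.0000 0.0000
61.2436 36.8034 0.0000 0.0000 0.0000 0.0000

params: Δt=0.33520 u=1.25332 d=0.79788 q=0.47716 e^(-rΔt)=0.98503
t_5 payoffs: 61.2436 36.8034 0.0000 0.0000 0.0000 0.0000
t_4: node(4,0) S=53.6627 payoff=50.3973 vs cont=48.8394 → 50.3973 [stop]  node(4,1) S=84.2940 payoff=19.7660 vs cont=18.9542 → 19.7660 [stop]  node(4,2) S=132.4100 payoff=0.0000 vs cont=0.0000 → 0.0000 [wait]  node(4,3) S=207.9912 payoff=0.0000 vs cont=0.0000 → 0.0000 [wait]  node(4,4) S=326.7149 payoff=0.0000 vs cont=0.0000 → 0.0000 [wait]  ⇒ S*(4)=84.2940
t_3: node(3,0) S=67.2566 payoff=36.8034 vs cont=35.2456 → 36.8034 [stop]  node(3,1) S=105.6474 payoff=0.0000 vs cont=10.1797 → 10.1797 [wait]  node(3,2) S=165.9521 payoff=0.0000 vs cont=0.0000 → 0.0000 [wait]  node(3,3) S=260.6795 payoff=0.0000 vs cont=0.0000 → 0.0000 [wait]  ⇒ S*(3)=67.2566
t_2: node(2,0) S=84.2940 payoff=19.7660 vs cont=23.7389 → 23.7389 [wait]  node(2,1) S=132.4100 payoff=0.0000 vs cont=5.2427 → 5.2427 [wait]  node(2,2) S=207.9912 payoff=0.0000 vs cont=0.0000 → 0.0000 [wait]  ⇒ S*(2)=-
t_1: node(1,0) S=105.6474 payoff=0.0000 vs cont=14.6900 → 14.6900 [wait]  node(1,1) S=165.9521 payoff=0.0000 vs cont=2.7000 → 2.7000 [wait]  ⇒ S*(1)=-
t_0: node(0,0) S=132.4100 payoff=0.0000 vs cont=8.8346 → 8.8346 [wait]  ⇒ S*(0)=-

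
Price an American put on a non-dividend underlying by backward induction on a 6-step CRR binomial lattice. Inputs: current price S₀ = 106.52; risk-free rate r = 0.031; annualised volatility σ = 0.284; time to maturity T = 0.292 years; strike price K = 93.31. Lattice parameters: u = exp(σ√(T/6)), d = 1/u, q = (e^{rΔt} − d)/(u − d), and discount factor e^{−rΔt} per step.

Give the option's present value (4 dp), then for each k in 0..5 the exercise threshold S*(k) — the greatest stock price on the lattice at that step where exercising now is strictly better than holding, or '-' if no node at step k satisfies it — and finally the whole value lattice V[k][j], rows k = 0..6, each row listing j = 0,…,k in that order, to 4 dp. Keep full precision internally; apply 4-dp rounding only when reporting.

price = 1.3283
boundary = - - - - 82.9075 77.8725
tree:
1.3283
2.3117 0.3345
3.9416 0.6651 0.0000
6.5347 1.3227 0.0000 0.0000
10.4025 2.6304 0.0000 0.0000 0.0000
15.4375 5.2310 0.0000 0.0000 0.0000 0.0000
20.1666 10.4025 0.0000 0.0000 0.0000 0.0000 0.0000

Δt=0.04867  u=1.06466  d=0.93927  q=0.49638  discount=0.99849
step 6 (expiry): payoffs max(K−S,0) = 20.1666 10.4025 0.0000 0.0000 0.0000 0.0000 0.0000
step 5: (k=5,j=0): S=77.8725, (K−S)⁺=15.4375, hold=15.2968 ⇒ V=15.4375 exercise | (k=5,j=1): S=88.2680, (K−S)⁺=5.0420, hold=5.2310 ⇒ V=5.2310 continue | (k=5,j=2): S=100.0511, (K−S)⁺=0.0000, hold=0.0000 ⇒ V=0.0000 continue | (k=5,j=3): S=113.4072, (K−S)⁺=0.0000, hold=0.0000 ⇒ V=0.0000 continue | (k=5,j=4): S=128.5462, (K−S)⁺=0.0000, hold=0.0000 ⇒ V=0.0000 continue | (k=5,j=5): S=145.7062, (K−S)⁺=0.0000, hold=0.0000 ⇒ V=0.0000 continue  boundary S*=77.8725
step 4: (k=4,j=0): S=82.9075, (K−S)⁺=10.4025, hold=10.3555 ⇒ V=10.4025 exercise | (k=4,j=1): S=93.9750, (K−S)⁺=0.0000, hold=2.6304 ⇒ V=2.6304 continue | (k=4,j=2): S=106.5200, (K−S)⁺=0.0000, hold=0.0000 ⇒ V=0.0000 continue | (k=4,j=3): S=120.7396, (K−S)⁺=0.0000, hold=0.0000 ⇒ V=0.0000 continue | (k=4,j=4): S=136.8575, (K−S)⁺=0.0000, hold=0.0000 ⇒ V=0.0000 continue  boundary S*=82.9075
step 3: (k=3,j=0): S=88.2680, (K−S)⁺=5.0420, hold=6.5347 ⇒ V=6.5347 continue | (k=3,j=1): S=100.0511, (K−S)⁺=0.0000, hold=1.3227 ⇒ V=1.3227 continue | (k=3,j=2): S=113.4072, (K−S)⁺=0.0000, hold=0.0000 ⇒ V=0.0000 continue | (k=3,j=3): S=128.5462, (K−S)⁺=0.0000, hold=0.0000 ⇒ V=0.0000 continue  boundary S*=-
step 2: (k=2,j=0): S=93.9750, (K−S)⁺=0.0000, hold=3.9416 ⇒ V=3.9416 continue | (k=2,j=1): S=106.5200, (K−S)⁺=0.0000, hold=0.6651 ⇒ V=0.6651 continue | (k=2,j=2): S=120.7396, (K−S)⁺=0.0000, hold=0.0000 ⇒ V=0.0000 continue  boundary S*=-
step 1: (k=1,j=0): S=100.0511, (K−S)⁺=0.0000, hold=2.3117 ⇒ V=2.3117 continue | (k=1,j=1): S=113.4072, (K−S)⁺=0.0000, hold=0.3345 ⇒ V=0.3345 continue  boundary S*=-
step 0: (k=0,j=0): S=106.5200, (K−S)⁺=0.0000, hold=1.3283 ⇒ V=1.3283 continue  boundary S*=-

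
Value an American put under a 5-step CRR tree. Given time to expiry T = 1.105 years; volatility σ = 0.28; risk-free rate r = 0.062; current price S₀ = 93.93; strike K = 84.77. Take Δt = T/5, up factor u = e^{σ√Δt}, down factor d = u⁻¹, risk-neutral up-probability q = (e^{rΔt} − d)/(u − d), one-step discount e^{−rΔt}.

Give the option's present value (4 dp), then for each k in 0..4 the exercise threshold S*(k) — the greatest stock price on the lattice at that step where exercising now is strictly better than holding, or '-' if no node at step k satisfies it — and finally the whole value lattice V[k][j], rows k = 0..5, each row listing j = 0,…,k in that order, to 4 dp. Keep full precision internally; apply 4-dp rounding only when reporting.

price = 4.7559
boundary = - - - 63.2858 72.1892
tree:
4.7559
8.1545 1.7374
13.5422 3.3858 0.2583
21.4842 6.5531 0.5449 0.0000
29.2896 12.5808 1.1495 0.0000 0.0000
36.1322 21.4842 2.4248 0.0000 0.0000 0.0000

params: Δt=0.22100 u=1.14069 d=0.87667 q=0.51939 e^(-rΔt)=0.98639
t_5 payoffs: 36.1322 21.4842 2.4248 0.0000 0.0000 0.0000
t_4: node(4,0) S=55.4804 payoff=29.2896 vs cont=28.1360 → 29.2896 [stop]  node(4,1) S=72.1892 payoff=12.5808 vs cont=11.4272 → 12.5808 [stop]  node(4,2) S=93.9300 payoff=0.0000 vs cont=1.1495 → 1.1495 [wait]  node(4,3) S=122.2184 payoff=0.0000 vs cont=0.0000 → 0.0000 [wait]  node(4,4) S=159.0262 payoff=0.0000 vs cont=0.0000 → 0.0000 [wait]  ⇒ S*(4)=72.1892
t_3: node(3,0) S=63.2858 payoff=21.4842 vs cont=20.3306 → 21.4842 [stop]  node(3,1) S=82.3452 payoff=2.4248 vs cont=6.5531 → 6.5531 [wait]  node(3,2) S=107.1446 payoff=0.0000 vs cont=0.5449 → 0.5449 [wait]  node(3,3) S=139.4128 payoff=0.0000 vs cont=0.0000 → 0.0000 [wait]  ⇒ S*(3)=63.2858
t_2: node(2,0) S=72.1892 payoff=12.5808 vs cont=13.5422 → 13.5422 [wait]  node(2,1) S=93.9300 payoff=0.0000 vs cont=3.3858 → 3.3858 [wait]  node(2,2) S=122.2184 payoff=0.0000 vs cont=0.2583 → 0.2583 [wait]  ⇒ S*(2)=-
t_1: node(1,0) S=82.3452 payoff=2.4248 vs cont=8.1545 → 8.1545 [wait]  node(1,1) S=107.1446 payoff=0.0000 vs cont=1.7374 → 1.7374 [wait]  ⇒ S*(1)=-
t_0: node(0,0) S=93.9300 payoff=0.0000 vs cont=4.7559 → 4.7559 [wait]  ⇒ S*(0)=-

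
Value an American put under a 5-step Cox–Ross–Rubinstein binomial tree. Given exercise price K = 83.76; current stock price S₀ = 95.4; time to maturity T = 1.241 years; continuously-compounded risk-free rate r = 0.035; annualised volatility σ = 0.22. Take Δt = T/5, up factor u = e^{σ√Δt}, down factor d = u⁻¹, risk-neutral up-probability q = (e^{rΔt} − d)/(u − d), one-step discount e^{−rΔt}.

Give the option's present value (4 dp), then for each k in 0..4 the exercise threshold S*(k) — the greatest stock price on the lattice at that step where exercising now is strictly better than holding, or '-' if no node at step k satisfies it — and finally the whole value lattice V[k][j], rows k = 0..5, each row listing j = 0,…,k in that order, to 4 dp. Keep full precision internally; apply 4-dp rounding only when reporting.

price = 2.9614
boundary = - - - 68.6670 61.5387
tree:
2.9614
5.2596 0.8244
9.0881 1.7052 0.0000
15.0930 3.5273 0.0000 0.0000
22.2213 7.2965 0.0000 0.0000 0.0000
28.6097 15.0930 0.0000 0.0000 0.0000 0.0000

params: Δt=0.24820 u=1.11584 d=0.89619 q=0.51235 e^(-rΔt)=0.99135
t_5 payoffs: 28.6097 15.0930 0.0000 0.0000 0.0000 0.0000
t_4: node(4,0) S=61.5387 payoff=22.2213 vs cont=21.4969 → 22.2213 [stop]  node(4,1) S=76.6211 payoff=7.1389 vs cont=7.2965 → 7.2965 [wait]  node(4,2) S=95.4000 payoff=0.0000 vs cont=0.0000 → 0.0000 [wait]  node(4,3) S=118.7814 payoff=0.0000 vs cont=0.0000 → 0.0000 [wait]  node(4,4) S=147.8934 payoff=0.0000 vs cont=0.0000 → 0.0000 [wait]  ⇒ S*(4)=61.5387
t_3: node(3,0) S=68.6670 payoff=15.0930 vs cont=14.4485 → 15.0930 [stop]  node(3,1) S=85.4965 payoff=0.0000 vs cont=3.5273 → 3.5273 [wait]  node(3,2) S=106.4507 payoff=0.0000 vs cont=0.0000 → 0.0000 [wait]  node(3,3) S=132.5405 payoff=0.0000 vs cont=0.0000 → 0.0000 [wait]  ⇒ S*(3)=68.6670
t_2: node(2,0) S=76.6211 payoff=7.1389 vs cont=9.0881 → 9.0881 [wait]  node(2,1) S=95.4000 payoff=0.0000 vs cont=1.7052 → 1.7052 [wait]  node(2,2) S=118.7814 payoff=0.0000 vs cont=0.0000 → 0.0000 [wait]  ⇒ S*(2)=-
t_1: node(1,0) S=85.4965 payoff=0.0000 vs cont=5.2596 → 5.2596 [wait]  node(1,1) S=106.4507 payoff=0.0000 vs cont=0.8244 → 0.8244 [wait]  ⇒ S*(1)=-
t_0: node(0,0) S=95.4000 payoff=0.0000 vs cont=2.9614 → 2.9614 [wait]  ⇒ S*(0)=-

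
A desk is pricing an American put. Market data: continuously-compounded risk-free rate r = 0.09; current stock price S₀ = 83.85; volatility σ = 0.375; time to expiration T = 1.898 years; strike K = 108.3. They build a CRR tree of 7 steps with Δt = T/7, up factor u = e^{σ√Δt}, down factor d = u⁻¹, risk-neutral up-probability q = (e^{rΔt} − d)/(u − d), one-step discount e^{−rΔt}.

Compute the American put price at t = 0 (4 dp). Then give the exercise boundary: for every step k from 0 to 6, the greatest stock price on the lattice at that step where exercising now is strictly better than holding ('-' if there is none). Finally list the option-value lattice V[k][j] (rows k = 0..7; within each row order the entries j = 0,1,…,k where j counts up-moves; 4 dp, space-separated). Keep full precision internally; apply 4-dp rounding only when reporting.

Δt=0.27114  u=1.21564  d=0.82261  q=0.51419  discount=0.97589
step 7 (expiry): payoffs max(K−S,0) = 86.9264 76.7147 61.6242 39.3238 6.3689 0.0000 0.0000 0.0000
step 6: (k=6,j=0): S=25.9825, (K−S)⁺=82.3175, hold=79.7067 ⇒ V=82.3175 exercise | (k=6,j=1): S=38.3962, (K−S)⁺=69.9038, hold=67.2929 ⇒ V=69.9038 exercise | (k=6,j=2): S=56.7408, (K−S)⁺=51.5592, hold=48.9483 ⇒ V=51.5592 exercise | (k=6,j=3): S=83.8500, (K−S)⁺=24.4500, hold=21.8392 ⇒ V=24.4500 exercise | (k=6,j=4): S=123.9112, (K−S)⁺=0.0000, hold=3.0195 ⇒ V=3.0195 continue | (k=6,j=5): S=183.1124, (K−S)⁺=0.0000, hold=0.0000 ⇒ V=0.0000 continue | (k=6,j=6): S=270.5983, (K−S)⁺=0.0000, hold=0.0000 ⇒ V=0.0000 continue  boundary S*=83.8500
step 5: (k=5,j=0): S=31.5853, (K−S)⁺=76.7147, hold=74.1039 ⇒ V=76.7147 exercise | (k=5,j=1): S=46.6758, (K−S)⁺=61.6242, hold=59.0133 ⇒ V=61.6242 exercise | (k=5,j=2): S=68.9762, (K−S)⁺=39.3238, hold=36.7129 ⇒ V=39.3238 exercise | (k=5,j=3): S=101.9311, (K−S)⁺=6.3689, hold=13.1068 ⇒ V=13.1068 continue | (k=5,j=4): S=150.6309, (K−S)⁺=0.0000, hold=1.4315 ⇒ V=1.4315 continue | (k=5,j=5): S=222.5981, (K−S)⁺=0.0000, hold=0.0000 ⇒ V=0.0000 continue  boundary S*=68.9762
step 4: (k=4,j=0): S=38.3962, (K−S)⁺=69.9038, hold=67.2929 ⇒ V=69.9038 exercise | (k=4,j=1): S=56.7408, (K−S)⁺=51.5592, hold=48.9483 ⇒ V=51.5592 exercise | (k=4,j=2): S=83.8500, (K−S)⁺=24.4500, hold=25.2202 ⇒ V=25.2202 continue | (k=4,j=3): S=123.9112, (K−S)⁺=0.0000, hold=6.9322 ⇒ V=6.9322 continue | (k=4,j=4): S=183.1124, (K−S)⁺=0.0000, hold=0.6787 ⇒ V=0.6787 continue  boundary S*=56.7408
step 3: (k=3,j=0): S=46.6758, (K−S)⁺=61.6242, hold=59.0133 ⇒ V=61.6242 exercise | (k=3,j=1): S=68.9762, (K−S)⁺=39.3238, hold=37.0994 ⇒ V=39.3238 exercise | (k=3,j=2): S=101.9311, (K−S)⁺=6.3689, hold=15.4354 ⇒ V=15.4354 continue | (k=3,j=3): S=150.6309, (K−S)⁺=0.0000, hold=3.6271 ⇒ V=3.6271 continue  boundary S*=68.9762
step 2: (k=2,j=0): S=56.7408, (K−S)⁺=51.5592, hold=48.9483 ⇒ V=51.5592 exercise | (k=2,j=1): S=83.8500, (K−S)⁺=24.4500, hold=26.3887 ⇒ V=26.3887 continue | (k=2,j=2): S=123.9112, (K−S)⁺=0.0000, hold=9.1379 ⇒ V=9.1379 continue  boundary S*=56.7408
step 1: (k=1,j=0): S=68.9762, (K−S)⁺=39.3238, hold=37.6858 ⇒ V=39.3238 exercise | (k=1,j=1): S=101.9311, (K−S)⁺=6.3689, hold=17.0962 ⇒ V=17.0962 continue  boundary S*=68.9762
step 0: (k=0,j=0): S=83.8500, (K−S)⁺=24.4500, hold=27.2221 ⇒ V=27.2221 continue  boundary S*=-

price = 27.2221
boundary = - 68.9762 56.7408 68.9762 56.7408 68.9762 83.8500
tree:
27.2221
39.3238 17.0962
51.5592 26.3887 9.1379
61.6242 39.3238 15.4354 3.6271
69.9038 51.5592 25.2202 6.9322 0.6787
76.7147 61.6242 39.3238 13.1068 1.4315 0.0000
82.3175 69.9038 51.5592 24.4500 3.0195 0.0000 0.0000
86.9264 76.7147 61.6242 39.3238 6.3689 0.0000 0.0000 0.0000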